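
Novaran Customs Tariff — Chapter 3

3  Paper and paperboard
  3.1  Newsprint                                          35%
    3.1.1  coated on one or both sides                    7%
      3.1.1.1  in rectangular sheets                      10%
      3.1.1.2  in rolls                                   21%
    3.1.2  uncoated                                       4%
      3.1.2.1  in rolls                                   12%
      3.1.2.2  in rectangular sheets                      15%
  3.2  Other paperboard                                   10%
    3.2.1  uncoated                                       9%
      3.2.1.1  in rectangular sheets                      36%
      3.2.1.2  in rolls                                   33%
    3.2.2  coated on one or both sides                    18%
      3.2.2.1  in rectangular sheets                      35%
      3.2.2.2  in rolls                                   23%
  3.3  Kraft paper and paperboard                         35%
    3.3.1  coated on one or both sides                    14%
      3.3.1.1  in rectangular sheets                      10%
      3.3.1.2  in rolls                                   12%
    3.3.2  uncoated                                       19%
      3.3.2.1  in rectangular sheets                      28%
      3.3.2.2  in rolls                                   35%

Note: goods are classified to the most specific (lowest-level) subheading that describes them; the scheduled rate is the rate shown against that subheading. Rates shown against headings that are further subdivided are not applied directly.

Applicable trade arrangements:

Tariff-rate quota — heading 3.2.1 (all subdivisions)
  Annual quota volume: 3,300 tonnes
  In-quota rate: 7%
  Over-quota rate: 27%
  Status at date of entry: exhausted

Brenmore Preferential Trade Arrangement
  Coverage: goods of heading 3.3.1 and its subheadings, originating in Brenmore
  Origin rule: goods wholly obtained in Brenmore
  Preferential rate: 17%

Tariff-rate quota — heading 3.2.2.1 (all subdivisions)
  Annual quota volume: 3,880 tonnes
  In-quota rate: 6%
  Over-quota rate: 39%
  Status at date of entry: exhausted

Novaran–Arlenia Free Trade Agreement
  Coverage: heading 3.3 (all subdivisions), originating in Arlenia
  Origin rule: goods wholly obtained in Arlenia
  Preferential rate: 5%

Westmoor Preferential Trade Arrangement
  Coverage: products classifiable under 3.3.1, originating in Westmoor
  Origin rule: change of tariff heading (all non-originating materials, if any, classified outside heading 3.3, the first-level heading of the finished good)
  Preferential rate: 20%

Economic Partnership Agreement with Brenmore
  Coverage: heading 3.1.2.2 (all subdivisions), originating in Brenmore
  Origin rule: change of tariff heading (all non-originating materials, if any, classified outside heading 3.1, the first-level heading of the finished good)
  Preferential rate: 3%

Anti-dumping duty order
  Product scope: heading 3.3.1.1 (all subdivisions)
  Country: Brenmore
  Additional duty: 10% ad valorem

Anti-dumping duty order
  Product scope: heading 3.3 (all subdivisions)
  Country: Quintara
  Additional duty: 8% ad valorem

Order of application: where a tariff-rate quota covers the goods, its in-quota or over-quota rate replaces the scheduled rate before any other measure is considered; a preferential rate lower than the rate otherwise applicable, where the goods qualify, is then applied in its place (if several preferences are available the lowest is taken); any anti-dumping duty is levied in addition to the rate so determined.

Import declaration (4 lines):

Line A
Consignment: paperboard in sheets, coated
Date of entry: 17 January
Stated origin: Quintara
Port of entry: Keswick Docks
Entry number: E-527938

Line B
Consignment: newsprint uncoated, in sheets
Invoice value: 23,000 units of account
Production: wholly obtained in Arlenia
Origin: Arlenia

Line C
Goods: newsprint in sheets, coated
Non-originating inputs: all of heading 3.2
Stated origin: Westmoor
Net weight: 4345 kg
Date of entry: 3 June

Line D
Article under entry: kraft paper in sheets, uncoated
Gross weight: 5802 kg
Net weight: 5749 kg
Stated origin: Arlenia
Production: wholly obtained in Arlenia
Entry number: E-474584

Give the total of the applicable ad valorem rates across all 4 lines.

Line A: paperboard → 3.2; coated → 3.2.2; in sheets → 3.2.2.1. Scheduled 35%. quota on 3.2.2.1 exhausted → over-quota 39%. → 39%.
Line B: newsprint → 3.1; uncoated → 3.1.2; in sheets → 3.1.2.2. Scheduled 15%. Arlenia agreement on 3.3: 3.1.2.2 not covered. → 15%.
Line C: newsprint → 3.1; coated → 3.1.1; in sheets → 3.1.1.1. Scheduled 10%. Westmoor agreement on 3.3.1: 3.1.1.1 not covered. → 10%.
Line D: kraft paper → 3.3; uncoated → 3.3.2; in sheets → 3.3.2.1. Scheduled 28%. Arlenia agreement on 3.3: wholly obtained → 5% available; preferential 5%. → 5%.
Sum: 39% + 15% + 10% + 5% = 69%.

69%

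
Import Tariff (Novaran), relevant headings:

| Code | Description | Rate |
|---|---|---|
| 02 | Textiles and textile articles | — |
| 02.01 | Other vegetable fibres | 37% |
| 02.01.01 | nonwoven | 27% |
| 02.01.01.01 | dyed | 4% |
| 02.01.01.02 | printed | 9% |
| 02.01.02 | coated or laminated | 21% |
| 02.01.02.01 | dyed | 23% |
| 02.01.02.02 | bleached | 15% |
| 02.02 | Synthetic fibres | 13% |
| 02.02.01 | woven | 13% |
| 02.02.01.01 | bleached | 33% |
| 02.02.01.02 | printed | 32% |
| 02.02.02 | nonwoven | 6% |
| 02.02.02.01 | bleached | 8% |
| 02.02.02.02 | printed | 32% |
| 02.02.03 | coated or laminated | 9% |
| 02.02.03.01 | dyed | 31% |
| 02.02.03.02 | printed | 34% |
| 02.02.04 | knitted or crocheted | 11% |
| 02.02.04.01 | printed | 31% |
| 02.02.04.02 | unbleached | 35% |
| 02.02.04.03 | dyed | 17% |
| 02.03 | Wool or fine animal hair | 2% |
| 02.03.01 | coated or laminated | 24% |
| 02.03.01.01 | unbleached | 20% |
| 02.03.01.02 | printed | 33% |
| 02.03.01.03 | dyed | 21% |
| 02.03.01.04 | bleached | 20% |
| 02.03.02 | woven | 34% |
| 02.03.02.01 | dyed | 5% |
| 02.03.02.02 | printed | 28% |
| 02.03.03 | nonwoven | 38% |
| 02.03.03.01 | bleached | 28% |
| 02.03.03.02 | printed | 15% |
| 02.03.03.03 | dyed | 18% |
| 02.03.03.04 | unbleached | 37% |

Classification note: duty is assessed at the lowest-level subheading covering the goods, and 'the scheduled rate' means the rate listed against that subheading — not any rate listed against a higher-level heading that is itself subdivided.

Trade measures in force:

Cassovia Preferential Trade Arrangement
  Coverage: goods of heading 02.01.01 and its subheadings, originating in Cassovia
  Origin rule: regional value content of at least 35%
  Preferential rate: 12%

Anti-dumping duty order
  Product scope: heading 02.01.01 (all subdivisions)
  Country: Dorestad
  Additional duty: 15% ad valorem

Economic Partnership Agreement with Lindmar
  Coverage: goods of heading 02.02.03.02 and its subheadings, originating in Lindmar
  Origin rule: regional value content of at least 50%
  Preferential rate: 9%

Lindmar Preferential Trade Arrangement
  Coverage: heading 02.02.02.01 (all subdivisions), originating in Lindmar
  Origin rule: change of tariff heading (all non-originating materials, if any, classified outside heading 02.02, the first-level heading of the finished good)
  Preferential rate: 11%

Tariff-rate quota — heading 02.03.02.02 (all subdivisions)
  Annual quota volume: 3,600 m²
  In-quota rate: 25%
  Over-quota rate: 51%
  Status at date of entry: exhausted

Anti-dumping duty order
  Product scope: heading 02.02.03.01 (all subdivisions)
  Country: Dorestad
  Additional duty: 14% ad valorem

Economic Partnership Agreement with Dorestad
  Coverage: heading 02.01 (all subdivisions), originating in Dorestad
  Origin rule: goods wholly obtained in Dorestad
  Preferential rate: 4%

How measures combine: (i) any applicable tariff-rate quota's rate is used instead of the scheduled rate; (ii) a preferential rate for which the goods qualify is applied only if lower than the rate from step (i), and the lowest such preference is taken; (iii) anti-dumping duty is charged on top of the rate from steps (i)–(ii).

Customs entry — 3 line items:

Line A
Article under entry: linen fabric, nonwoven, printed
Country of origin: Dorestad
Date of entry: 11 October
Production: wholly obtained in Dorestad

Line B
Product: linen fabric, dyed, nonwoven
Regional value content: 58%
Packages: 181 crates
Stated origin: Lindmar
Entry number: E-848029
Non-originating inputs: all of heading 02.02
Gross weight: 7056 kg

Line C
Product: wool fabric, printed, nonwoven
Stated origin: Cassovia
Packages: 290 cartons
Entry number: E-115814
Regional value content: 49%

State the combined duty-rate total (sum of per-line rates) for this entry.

38%

Line A: linen → 02.01; nonwoven → 02.01.01; printed → 02.01.01.02. Scheduled 9%. Dorestad agreement on 02.01: wholly obtained → 4% available; preferential 4%; anti-dumping (Dorestad, 02.01.01): +15%; total 4% + 15% = 19%. → 19%.
Line B: linen → 02.01; nonwoven → 02.01.01; dyed → 02.01.01.01. Scheduled 4%. Lindmar agreement on 02.02.03.02: 02.01.01.01 not covered; Lindmar agreement on 02.02.02.01: 02.01.01.01 not covered. → 4%.
Line C: wool → 02.03; nonwoven → 02.03.03; printed → 02.03.03.02. Scheduled 15%. Cassovia agreement on 02.01.01: 02.03.03.02 not covered. → 15%.
Sum: 19% + 4% + 15% = 38%.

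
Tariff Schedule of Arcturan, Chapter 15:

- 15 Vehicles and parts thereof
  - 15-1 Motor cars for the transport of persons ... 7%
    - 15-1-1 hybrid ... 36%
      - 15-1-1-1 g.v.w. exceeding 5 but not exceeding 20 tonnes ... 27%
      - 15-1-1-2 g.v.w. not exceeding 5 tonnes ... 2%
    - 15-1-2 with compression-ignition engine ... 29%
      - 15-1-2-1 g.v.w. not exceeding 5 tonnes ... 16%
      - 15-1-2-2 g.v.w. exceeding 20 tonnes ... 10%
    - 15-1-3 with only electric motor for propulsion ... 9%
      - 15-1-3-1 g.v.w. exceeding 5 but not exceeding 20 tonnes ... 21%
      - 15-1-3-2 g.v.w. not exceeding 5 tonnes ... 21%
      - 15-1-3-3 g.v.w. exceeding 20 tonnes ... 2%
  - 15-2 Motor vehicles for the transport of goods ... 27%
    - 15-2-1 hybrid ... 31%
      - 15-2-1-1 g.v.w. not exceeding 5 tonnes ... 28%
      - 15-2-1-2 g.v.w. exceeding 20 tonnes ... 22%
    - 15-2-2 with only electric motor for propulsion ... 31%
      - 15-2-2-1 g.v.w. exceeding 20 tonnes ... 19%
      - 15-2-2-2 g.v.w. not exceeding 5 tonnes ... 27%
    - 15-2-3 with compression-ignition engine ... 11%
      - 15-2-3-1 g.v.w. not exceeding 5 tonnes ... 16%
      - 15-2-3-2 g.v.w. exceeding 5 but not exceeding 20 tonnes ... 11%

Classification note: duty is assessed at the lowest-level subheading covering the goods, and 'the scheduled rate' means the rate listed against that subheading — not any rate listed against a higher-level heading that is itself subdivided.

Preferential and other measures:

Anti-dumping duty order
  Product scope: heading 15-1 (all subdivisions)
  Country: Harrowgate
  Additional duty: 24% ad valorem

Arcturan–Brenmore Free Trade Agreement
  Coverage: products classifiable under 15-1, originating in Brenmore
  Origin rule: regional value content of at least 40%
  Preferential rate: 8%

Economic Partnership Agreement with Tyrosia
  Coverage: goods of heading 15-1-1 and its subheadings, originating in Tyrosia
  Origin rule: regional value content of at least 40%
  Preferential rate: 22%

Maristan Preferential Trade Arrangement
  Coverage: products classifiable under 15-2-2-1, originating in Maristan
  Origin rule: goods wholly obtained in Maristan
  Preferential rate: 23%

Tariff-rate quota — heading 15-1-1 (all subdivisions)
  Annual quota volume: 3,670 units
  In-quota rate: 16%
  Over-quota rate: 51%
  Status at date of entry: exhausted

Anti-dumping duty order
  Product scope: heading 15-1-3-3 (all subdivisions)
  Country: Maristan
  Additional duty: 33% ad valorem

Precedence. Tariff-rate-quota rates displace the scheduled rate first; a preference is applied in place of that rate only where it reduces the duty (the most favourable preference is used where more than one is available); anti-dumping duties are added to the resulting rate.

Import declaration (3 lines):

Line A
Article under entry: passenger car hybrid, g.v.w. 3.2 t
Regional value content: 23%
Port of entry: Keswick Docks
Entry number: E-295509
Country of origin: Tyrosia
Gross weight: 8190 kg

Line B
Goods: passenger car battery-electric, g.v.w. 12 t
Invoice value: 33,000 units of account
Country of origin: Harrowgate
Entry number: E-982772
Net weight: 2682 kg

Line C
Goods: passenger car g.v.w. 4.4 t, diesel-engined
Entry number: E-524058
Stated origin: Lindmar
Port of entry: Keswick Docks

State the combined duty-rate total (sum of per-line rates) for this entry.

Line A: passenger car → 15-1; hybrid → 15-1-1; g.v.w. 3.2 t → 15-1-1-2. Scheduled 2%. quota on 15-1-1 exhausted → over-quota 51%; Tyrosia agreement on 15-1-1: RVC < 40%. → 51%.
Line B: passenger car → 15-1; battery-electric → 15-1-3; g.v.w. 12 t → 15-1-3-1. Scheduled 21%. anti-dumping (Harrowgate, 15-1): +24%; total 21% + 24% = 45%. → 45%.
Line C: passenger car → 15-1; diesel-engined → 15-1-2; g.v.w. 4.4 t → 15-1-2-1. Scheduled 16%. No special measure applies. → 16%.
Sum: 51% + 45% + 16% = 112%.

112%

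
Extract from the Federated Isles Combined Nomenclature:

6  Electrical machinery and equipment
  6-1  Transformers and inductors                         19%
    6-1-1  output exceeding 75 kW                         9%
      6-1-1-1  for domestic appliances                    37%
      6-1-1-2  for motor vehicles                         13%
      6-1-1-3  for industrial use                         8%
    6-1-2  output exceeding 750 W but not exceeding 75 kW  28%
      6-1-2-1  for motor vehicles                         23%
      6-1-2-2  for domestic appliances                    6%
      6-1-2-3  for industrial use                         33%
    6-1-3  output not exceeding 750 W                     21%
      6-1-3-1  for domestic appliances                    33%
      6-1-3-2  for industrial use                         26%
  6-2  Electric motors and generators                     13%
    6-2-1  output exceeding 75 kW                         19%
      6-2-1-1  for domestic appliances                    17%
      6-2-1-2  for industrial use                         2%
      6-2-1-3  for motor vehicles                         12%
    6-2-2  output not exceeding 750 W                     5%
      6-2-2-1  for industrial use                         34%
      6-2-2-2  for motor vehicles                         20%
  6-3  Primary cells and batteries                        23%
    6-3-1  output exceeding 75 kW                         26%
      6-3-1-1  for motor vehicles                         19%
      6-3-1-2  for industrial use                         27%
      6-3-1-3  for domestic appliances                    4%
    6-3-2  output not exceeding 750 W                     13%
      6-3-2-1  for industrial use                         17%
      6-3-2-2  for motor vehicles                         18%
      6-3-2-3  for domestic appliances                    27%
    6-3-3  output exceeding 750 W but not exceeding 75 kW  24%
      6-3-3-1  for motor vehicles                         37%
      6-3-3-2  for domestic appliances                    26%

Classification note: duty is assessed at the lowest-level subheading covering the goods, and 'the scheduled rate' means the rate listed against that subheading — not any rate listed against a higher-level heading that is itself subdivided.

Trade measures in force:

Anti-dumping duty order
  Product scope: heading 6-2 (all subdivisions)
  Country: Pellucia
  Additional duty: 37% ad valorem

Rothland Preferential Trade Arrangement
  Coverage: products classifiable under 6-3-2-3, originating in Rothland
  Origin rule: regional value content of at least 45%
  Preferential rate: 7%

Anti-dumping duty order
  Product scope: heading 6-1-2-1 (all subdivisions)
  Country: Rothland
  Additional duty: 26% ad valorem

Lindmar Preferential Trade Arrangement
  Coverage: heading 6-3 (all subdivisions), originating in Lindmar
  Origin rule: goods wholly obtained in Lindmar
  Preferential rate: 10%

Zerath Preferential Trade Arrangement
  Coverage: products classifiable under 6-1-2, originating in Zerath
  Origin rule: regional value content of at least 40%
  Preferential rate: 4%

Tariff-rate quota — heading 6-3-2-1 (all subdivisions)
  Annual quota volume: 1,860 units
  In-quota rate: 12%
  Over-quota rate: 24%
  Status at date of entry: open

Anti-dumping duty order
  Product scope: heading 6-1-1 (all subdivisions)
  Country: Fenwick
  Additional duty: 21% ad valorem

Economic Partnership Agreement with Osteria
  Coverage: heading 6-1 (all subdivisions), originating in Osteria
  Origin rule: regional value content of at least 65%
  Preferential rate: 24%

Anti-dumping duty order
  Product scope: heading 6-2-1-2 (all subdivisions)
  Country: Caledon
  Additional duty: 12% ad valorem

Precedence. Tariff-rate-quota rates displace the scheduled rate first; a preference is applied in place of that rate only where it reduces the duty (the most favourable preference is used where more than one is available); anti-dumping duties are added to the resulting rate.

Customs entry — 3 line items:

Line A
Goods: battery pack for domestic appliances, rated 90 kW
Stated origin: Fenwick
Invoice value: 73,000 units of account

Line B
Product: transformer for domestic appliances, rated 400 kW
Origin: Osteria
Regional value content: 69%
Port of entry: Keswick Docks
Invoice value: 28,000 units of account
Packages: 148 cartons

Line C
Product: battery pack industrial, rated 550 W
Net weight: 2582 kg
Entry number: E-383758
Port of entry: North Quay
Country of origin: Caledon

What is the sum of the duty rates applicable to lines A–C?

40%

Line A: battery pack → 6-3; rated 90 kW → 6-3-1; for domestic appliances → 6-3-1-3. Scheduled 4%. No special measure applies. → 4%.
Line B: transformer → 6-1; rated 400 kW → 6-1-1; for domestic appliances → 6-1-1-1. Scheduled 37%. Osteria agreement on 6-1: RVC ≥ 65% → 24% available; preferential 24%. → 24%.
Line C: battery pack → 6-3; rated 550 W → 6-3-2; industrial → 6-3-2-1. Scheduled 17%. quota on 6-3-2-1 open → in-quota 12%. → 12%.
Sum: 4% + 24% + 12% = 40%.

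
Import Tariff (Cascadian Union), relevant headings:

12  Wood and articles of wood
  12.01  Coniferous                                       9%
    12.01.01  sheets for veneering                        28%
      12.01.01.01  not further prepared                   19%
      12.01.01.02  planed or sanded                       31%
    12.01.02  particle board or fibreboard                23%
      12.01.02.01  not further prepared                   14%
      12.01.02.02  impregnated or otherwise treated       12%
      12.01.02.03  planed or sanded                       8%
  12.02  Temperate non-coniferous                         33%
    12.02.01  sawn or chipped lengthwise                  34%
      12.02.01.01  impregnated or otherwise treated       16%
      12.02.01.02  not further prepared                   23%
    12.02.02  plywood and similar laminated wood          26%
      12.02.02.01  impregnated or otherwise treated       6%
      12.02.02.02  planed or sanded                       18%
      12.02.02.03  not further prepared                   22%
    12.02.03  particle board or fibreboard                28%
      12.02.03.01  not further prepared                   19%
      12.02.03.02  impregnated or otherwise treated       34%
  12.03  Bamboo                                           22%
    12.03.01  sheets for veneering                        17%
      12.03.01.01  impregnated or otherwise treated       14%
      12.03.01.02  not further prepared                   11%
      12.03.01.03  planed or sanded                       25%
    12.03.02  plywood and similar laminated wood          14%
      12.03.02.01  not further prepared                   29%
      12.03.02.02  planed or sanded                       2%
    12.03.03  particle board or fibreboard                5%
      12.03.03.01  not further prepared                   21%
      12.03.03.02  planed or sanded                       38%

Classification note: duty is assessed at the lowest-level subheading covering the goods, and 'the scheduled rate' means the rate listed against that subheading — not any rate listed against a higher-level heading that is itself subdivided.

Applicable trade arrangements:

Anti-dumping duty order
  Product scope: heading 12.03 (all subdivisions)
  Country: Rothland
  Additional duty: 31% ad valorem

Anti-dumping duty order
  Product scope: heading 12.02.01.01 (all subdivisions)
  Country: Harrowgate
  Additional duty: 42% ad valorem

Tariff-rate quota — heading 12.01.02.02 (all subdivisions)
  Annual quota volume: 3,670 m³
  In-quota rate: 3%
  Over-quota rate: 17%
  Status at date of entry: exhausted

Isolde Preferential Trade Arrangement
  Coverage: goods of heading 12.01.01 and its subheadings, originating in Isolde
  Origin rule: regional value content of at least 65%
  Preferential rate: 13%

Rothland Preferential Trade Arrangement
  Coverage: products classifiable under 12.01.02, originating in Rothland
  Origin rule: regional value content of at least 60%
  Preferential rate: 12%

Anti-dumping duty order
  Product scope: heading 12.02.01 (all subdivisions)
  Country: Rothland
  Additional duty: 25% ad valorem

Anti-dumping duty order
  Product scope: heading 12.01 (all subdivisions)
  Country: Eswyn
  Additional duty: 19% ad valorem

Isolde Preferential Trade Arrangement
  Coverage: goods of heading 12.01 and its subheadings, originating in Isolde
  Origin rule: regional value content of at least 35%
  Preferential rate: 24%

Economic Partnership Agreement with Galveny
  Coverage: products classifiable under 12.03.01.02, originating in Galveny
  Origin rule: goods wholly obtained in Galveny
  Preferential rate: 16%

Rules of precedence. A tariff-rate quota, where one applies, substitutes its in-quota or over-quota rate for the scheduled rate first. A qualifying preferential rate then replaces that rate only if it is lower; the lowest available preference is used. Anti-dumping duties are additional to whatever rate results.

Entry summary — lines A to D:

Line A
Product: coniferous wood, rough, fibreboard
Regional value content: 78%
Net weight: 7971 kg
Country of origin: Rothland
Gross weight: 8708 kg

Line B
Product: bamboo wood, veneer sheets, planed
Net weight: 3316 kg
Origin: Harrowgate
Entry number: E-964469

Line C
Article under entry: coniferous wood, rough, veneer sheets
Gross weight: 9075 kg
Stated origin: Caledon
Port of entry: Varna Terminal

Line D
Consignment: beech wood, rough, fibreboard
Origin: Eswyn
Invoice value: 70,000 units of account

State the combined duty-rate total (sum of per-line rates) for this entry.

75%

Line A: coniferous → 12.01; fibreboard → 12.01.02; rough → 12.01.02.01. Scheduled 14%. Rothland agreement on 12.01.02: RVC ≥ 60% → 12% available; preferential 12%. → 12%.
Line B: bamboo → 12.03; veneer sheets → 12.03.01; planed → 12.03.01.03. Scheduled 25%. No special measure applies. → 25%.
Line C: coniferous → 12.01; veneer sheets → 12.01.01; rough → 12.01.01.01. Scheduled 19%. No special measure applies. → 19%.
Line D: beech → 12.02; fibreboard → 12.02.03; rough → 12.02.03.01. Scheduled 19%. No special measure applies. → 19%.
Sum: 12% + 25% + 19% + 19% = 75%.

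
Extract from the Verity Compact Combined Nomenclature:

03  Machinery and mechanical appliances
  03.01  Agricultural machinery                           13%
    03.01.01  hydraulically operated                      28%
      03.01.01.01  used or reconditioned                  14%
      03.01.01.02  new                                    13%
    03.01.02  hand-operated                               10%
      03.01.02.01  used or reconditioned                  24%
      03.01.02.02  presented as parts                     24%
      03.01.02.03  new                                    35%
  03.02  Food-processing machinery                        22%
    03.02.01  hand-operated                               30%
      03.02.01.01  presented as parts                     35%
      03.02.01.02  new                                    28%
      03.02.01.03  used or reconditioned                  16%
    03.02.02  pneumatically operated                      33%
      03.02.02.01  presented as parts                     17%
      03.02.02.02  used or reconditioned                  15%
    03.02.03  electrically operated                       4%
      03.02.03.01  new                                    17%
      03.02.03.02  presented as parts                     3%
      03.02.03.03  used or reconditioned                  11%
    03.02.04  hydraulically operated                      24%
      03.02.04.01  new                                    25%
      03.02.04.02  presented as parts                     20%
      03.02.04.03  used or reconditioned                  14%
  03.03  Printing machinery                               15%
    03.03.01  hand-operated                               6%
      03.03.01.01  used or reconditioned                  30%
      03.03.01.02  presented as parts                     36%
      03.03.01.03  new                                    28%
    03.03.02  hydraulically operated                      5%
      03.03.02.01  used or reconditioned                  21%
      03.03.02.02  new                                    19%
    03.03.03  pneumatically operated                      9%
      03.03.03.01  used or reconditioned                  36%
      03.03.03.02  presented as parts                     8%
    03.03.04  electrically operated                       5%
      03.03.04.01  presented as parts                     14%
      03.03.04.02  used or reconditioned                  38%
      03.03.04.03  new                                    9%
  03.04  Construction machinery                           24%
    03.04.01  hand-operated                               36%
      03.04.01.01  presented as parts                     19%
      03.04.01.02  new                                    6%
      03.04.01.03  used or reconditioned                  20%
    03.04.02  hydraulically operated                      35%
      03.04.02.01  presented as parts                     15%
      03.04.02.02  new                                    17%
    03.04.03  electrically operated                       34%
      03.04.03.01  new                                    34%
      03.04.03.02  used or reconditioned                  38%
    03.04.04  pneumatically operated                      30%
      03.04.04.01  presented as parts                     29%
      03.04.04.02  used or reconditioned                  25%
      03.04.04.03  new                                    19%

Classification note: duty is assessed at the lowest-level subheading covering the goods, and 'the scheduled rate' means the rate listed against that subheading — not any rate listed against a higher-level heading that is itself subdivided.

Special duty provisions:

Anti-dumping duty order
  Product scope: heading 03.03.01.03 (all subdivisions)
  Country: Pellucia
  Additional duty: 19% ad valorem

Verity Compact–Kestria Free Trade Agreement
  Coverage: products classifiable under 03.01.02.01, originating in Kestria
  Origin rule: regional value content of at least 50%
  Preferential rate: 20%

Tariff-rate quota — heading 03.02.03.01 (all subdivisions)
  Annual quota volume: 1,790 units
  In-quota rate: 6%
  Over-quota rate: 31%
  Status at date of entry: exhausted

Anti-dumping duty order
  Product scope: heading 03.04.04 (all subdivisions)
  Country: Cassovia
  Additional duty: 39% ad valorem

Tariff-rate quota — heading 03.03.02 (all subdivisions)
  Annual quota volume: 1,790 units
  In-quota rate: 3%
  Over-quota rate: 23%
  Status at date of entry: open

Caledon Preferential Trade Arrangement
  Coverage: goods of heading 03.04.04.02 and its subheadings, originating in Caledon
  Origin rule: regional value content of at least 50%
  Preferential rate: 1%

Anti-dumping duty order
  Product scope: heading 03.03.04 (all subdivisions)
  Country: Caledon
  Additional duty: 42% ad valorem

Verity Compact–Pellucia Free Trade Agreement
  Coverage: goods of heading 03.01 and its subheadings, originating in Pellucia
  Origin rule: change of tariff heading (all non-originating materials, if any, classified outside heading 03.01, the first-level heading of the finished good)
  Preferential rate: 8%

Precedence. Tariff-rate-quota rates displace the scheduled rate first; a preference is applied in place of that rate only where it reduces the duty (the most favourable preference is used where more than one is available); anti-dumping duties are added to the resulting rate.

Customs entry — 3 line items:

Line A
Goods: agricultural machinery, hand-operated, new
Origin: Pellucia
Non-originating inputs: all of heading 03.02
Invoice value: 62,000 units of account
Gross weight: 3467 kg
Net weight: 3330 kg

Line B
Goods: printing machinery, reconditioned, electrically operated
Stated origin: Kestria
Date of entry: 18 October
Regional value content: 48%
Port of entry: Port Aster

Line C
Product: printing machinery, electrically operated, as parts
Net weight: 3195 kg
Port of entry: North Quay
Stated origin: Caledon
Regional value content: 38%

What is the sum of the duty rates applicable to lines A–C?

Line A: agricultural → 03.01; hand-operated → 03.01.02; new → 03.01.02.03. Scheduled 35%. Pellucia agreement on 03.01: CTH met → 8% available; preferential 8%. → 8%.
Line B: printing → 03.03; electrically operated → 03.03.04; reconditioned → 03.03.04.02. Scheduled 38%. Kestria agreement on 03.01.02.01: 03.03.04.02 not covered. → 38%.
Line C: printing → 03.03; electrically operated → 03.03.04; as parts → 03.03.04.01. Scheduled 14%. Caledon agreement on 03.04.04.02: 03.03.04.01 not covered; anti-dumping (Caledon, 03.03.04): +42%; total 14% + 42% = 56%. → 56%.
Sum: 8% + 38% + 56% = 102%.

102%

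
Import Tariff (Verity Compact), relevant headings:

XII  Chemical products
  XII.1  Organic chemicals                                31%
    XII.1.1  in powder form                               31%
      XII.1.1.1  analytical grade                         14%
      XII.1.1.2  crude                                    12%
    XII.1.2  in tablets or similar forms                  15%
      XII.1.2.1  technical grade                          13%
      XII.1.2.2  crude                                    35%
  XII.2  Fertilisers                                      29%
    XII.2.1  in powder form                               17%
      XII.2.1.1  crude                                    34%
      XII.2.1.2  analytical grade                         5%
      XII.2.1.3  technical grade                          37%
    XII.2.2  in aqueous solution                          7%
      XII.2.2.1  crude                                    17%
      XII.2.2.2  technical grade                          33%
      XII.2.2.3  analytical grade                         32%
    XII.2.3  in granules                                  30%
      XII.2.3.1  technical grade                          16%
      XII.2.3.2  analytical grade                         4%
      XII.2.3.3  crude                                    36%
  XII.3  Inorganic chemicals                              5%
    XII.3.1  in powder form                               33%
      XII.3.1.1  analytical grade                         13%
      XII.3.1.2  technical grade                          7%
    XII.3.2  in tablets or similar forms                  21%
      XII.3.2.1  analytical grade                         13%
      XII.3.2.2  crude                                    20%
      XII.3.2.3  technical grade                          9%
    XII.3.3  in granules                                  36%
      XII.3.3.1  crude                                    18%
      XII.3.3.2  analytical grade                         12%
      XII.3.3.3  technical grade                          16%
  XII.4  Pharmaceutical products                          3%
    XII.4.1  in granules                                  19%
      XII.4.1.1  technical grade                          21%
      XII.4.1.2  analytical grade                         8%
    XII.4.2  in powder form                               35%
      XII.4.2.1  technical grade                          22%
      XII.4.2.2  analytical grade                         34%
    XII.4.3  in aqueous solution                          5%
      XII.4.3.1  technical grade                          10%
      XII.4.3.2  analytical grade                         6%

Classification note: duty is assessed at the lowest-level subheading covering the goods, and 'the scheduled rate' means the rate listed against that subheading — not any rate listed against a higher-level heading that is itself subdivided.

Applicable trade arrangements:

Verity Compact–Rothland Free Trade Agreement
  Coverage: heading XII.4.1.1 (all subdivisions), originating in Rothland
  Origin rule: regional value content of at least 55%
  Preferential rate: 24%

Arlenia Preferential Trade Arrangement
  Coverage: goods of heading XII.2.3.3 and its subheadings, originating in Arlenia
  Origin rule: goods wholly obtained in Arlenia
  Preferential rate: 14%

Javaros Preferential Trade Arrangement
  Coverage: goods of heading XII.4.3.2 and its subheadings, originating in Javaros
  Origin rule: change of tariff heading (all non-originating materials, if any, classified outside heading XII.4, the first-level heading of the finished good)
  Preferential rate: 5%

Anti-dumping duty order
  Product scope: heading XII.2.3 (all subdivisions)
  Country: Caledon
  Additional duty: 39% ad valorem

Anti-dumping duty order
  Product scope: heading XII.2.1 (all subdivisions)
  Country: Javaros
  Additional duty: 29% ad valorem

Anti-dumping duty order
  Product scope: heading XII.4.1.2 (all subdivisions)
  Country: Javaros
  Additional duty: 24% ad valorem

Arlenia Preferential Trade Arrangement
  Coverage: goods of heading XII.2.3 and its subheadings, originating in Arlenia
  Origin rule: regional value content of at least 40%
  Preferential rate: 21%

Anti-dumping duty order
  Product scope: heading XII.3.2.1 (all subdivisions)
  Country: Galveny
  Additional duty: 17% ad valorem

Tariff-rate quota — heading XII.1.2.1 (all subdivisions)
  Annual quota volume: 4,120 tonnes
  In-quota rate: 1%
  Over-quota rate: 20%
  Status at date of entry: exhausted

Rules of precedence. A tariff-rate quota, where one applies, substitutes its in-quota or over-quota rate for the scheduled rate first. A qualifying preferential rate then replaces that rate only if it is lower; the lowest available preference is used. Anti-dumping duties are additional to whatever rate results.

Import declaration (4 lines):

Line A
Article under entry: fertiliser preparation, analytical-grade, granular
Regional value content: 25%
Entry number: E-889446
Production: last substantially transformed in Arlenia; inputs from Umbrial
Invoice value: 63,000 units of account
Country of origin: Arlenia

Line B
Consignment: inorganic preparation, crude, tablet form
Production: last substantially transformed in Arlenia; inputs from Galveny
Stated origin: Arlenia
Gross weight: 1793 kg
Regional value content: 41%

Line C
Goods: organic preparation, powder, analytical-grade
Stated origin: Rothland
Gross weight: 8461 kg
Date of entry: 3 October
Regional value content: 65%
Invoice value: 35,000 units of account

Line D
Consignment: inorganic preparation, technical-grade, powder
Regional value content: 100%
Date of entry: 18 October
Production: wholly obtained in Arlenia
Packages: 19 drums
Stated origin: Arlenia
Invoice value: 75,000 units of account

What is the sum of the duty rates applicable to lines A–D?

45%

Line A: fertiliser → XII.2; granular → XII.2.3; analytical-grade → XII.2.3.2. Scheduled 4%. Arlenia agreement on XII.2.3.3: XII.2.3.2 not covered; Arlenia agreement on XII.2.3: RVC < 40%. → 4%.
Line B: inorganic → XII.3; tablet form → XII.3.2; crude → XII.3.2.2. Scheduled 20%. Arlenia agreement on XII.2.3.3: XII.3.2.2 not covered; Arlenia agreement on XII.2.3: XII.3.2.2 not covered. → 20%.
Line C: organic → XII.1; powder → XII.1.1; analytical-grade → XII.1.1.1. Scheduled 14%. Rothland agreement on XII.4.1.1: XII.1.1.1 not covered. → 14%.
Line D: inorganic → XII.3; powder → XII.3.1; technical-grade → XII.3.1.2. Scheduled 7%. Arlenia agreement on XII.2.3.3: XII.3.1.2 not covered; Arlenia agreement on XII.2.3: XII.3.1.2 not covered. → 7%.
Sum: 4% + 20% + 14% + 7% = 45%.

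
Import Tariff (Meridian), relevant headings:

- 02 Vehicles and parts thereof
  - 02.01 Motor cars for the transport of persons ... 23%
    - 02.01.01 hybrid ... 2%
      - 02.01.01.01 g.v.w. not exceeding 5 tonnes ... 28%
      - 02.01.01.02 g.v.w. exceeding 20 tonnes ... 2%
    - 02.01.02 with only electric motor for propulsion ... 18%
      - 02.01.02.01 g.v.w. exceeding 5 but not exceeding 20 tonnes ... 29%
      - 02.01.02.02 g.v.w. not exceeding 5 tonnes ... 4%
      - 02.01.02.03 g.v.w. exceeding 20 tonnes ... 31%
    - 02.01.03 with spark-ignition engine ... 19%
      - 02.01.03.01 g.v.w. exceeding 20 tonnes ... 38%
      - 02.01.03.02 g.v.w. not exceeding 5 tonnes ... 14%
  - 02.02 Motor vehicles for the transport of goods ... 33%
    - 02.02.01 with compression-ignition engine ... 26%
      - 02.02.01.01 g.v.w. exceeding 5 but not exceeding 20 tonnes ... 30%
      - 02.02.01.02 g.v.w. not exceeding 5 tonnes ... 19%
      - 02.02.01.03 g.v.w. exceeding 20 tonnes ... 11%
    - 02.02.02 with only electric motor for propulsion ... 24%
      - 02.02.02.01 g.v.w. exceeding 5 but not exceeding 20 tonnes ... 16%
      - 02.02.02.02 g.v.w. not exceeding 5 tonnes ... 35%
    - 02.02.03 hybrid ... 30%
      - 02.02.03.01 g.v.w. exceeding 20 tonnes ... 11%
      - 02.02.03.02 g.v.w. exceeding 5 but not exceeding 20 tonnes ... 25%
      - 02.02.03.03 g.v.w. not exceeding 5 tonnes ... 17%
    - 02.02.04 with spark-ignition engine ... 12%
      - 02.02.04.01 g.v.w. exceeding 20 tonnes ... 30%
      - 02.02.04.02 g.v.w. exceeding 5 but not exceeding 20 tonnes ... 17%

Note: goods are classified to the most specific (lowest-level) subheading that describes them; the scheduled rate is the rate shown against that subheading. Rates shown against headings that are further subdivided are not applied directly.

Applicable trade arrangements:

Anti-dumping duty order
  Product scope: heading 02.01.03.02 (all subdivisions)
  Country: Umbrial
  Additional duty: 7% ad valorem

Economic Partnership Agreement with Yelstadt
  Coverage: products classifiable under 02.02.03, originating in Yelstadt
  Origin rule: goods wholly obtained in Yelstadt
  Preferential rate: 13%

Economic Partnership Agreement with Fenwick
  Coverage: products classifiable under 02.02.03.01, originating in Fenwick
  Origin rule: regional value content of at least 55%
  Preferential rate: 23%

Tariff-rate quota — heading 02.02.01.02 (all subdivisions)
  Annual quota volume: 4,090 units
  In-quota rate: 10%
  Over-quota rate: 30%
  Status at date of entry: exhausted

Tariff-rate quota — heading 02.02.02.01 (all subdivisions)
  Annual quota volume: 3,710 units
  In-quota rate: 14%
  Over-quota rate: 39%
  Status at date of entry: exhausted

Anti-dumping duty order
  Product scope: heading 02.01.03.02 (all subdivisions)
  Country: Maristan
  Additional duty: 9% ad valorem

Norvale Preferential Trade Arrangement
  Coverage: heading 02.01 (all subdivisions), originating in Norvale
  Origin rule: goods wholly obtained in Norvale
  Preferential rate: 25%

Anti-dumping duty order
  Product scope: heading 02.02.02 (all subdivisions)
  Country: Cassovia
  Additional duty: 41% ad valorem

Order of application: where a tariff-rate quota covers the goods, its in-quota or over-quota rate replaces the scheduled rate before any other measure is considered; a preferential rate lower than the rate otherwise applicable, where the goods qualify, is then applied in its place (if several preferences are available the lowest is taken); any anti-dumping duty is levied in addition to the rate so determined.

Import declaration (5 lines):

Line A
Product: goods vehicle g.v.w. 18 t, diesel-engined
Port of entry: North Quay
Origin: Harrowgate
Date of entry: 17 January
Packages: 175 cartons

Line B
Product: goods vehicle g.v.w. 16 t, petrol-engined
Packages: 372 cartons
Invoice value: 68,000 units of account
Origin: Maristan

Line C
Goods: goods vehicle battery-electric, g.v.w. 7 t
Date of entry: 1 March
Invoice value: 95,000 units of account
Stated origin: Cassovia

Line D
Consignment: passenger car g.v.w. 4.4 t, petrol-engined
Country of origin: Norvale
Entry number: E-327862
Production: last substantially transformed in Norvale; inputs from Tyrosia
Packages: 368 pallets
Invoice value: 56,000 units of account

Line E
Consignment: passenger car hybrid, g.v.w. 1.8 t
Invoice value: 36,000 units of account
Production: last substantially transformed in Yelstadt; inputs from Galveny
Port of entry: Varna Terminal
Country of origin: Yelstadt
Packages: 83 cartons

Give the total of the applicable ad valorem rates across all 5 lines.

169%

Line A: goods vehicle → 02.02; diesel-engined → 02.02.01; g.v.w. 18 t → 02.02.01.01. Scheduled 30%. No special measure applies. → 30%.
Line B: goods vehicle → 02.02; petrol-engined → 02.02.04; g.v.w. 16 t → 02.02.04.02. Scheduled 17%. No special measure applies. → 17%.
Line C: goods vehicle → 02.02; battery-electric → 02.02.02; g.v.w. 7 t → 02.02.02.01. Scheduled 16%. quota on 02.02.02.01 exhausted → over-quota 39%; anti-dumping (Cassovia, 02.02.02): +41%; total 39% + 41% = 80%. → 80%.
Line D: passenger car → 02.01; petrol-engined → 02.01.03; g.v.w. 4.4 t → 02.01.03.02. Scheduled 14%. Norvale agreement on 02.01: not wholly obtained. → 14%.
Line E: passenger car → 02.01; hybrid → 02.01.01; g.v.w. 1.8 t → 02.01.01.01. Scheduled 28%. Yelstadt agreement on 02.02.03: 02.01.01.01 not covered. → 28%.
Sum: 30% + 17% + 80% + 14% + 28% = 169%.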